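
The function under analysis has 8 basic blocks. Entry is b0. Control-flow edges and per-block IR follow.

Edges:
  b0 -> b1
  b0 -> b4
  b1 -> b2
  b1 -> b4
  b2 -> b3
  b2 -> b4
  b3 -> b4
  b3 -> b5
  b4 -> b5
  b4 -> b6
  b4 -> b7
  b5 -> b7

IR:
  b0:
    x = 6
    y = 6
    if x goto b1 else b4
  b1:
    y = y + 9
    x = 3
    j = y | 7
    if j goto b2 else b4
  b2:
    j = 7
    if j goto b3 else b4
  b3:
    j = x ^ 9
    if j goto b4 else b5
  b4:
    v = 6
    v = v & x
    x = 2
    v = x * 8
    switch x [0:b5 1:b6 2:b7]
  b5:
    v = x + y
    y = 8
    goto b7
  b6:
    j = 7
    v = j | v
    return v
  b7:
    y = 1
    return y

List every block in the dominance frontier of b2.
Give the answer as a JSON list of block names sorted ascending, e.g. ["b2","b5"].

Answer: ["b4", "b5"]

Working:
idom tree: b1←b0 b2←b1 b3←b2 b4←b0 b5←b0 b6←b4 b7←b0
Join-block Dom:
  b4: preds {b0,b1,b2,b3}: {b0} ∩ {b0,b1} ∩ {b0,b1,b2} ∩ {b0,b1,b2,b3} = {b0}; idom=b0
  b5: preds {b3,b4}: {b0,b1,b2,b3} ∩ {b0,b4} = {b0}; idom=b0
  b7: preds {b4,b5}: {b0,b4} ∩ {b0,b5} = {b0}; idom=b0

Frontier:
  join b4 pred b0: · stop@b0
  join b4 pred b1: b1 stop@b0
  join b4 pred b2: b2→b1 stop@b0
  join b4 pred b3: b3→b2→b1 stop@b0
  join b5 pred b3: b3→b2→b1 stop@b0
  join b5 pred b4: b4 stop@b0
  join b7 pred b4: b4 stop@b0
  join b7 pred b5: b5 stop@b0
  b0 → ∅
  b1 → {b4,b5}
  b2 → {b4,b5}
  b3 → {b4,b5}
  b4 → {b5,b7}
  b5 → {b7}
  b6 → ∅
  b7 → ∅

DF(b2) = ["b4", "b5"]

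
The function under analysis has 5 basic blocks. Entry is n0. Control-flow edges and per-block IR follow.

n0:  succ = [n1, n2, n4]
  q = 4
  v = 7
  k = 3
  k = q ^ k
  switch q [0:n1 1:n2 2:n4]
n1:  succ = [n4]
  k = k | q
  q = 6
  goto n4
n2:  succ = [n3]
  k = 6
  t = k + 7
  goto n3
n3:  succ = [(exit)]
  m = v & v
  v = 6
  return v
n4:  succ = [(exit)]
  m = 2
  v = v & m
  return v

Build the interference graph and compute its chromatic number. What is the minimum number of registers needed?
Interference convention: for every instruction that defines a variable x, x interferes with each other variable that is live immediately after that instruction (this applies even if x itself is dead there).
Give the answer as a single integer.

Per-block:
  n0 def {k,q,v} use ∅
  n1 def {k,q} use {k,q}
  n2 def {k,t} use ∅
  n3 def {m,v} use {v}
  n4 def {m,v} use {v}

Liveness:
  live n0: ∅→{k,q,v}
  live n1: {k,q,v}→{v}
  live n2: {v}→{v}
  live n3: {v}→∅
  live n4: {v}→∅

Conflict graph:
  k↔{q,v}
  m↔{v}
  q↔{k,v}
  t↔{v}
  v↔{k,m,q,t}

Chromatic number:
  {k,q,v} pairwise interfere (3-clique) ⇒ χ ≥ 3
  assign k→c1 m→c1 q→c2 t→c1 v→c0 — no edge inside a register ⇒ χ ≤ 3
  χ = 3

Answer: 3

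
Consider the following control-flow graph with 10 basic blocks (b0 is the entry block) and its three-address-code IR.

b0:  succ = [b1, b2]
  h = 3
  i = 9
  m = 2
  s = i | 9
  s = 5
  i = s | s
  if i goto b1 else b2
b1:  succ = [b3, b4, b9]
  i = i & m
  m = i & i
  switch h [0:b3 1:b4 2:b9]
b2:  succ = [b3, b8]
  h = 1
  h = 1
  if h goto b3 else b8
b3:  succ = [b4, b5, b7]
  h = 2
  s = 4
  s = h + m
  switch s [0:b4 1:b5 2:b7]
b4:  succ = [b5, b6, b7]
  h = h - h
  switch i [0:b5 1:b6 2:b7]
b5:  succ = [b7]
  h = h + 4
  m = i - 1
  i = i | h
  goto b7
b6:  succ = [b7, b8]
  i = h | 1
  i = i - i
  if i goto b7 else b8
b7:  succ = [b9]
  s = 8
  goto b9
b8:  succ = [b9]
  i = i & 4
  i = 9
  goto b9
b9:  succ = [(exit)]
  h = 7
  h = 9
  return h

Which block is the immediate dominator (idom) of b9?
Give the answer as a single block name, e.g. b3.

idom tree: b1←b0 b2←b0 b3←b0 b4←b0 b5←b0 b6←b4 b7←b0 b8←b0 b9←b0
Join-block Dom:
  b3: preds {b1,b2}: {b0,b1} ∩ {b0,b2} = {b0}; idom=b0
  b4: preds {b1,b3}: {b0,b1} ∩ {b0,b3} = {b0}; idom=b0
  b5: preds {b3,b4}: {b0,b3} ∩ {b0,b4} = {b0}; idom=b0
  b7: preds {b3,b4,b5,b6}: {b0,b3} ∩ {b0,b4} ∩ {b0,b5} ∩ {b0,b4,b6} = {b0}; idom=b0
  b8: preds {b2,b6}: {b0,b2} ∩ {b0,b4,b6} = {b0}; idom=b0
  b9: preds {b1,b7,b8}: {b0,b1} ∩ {b0,b7} ∩ {b0,b8} = {b0}; idom=b0

idom(b9) = b0

Answer: b0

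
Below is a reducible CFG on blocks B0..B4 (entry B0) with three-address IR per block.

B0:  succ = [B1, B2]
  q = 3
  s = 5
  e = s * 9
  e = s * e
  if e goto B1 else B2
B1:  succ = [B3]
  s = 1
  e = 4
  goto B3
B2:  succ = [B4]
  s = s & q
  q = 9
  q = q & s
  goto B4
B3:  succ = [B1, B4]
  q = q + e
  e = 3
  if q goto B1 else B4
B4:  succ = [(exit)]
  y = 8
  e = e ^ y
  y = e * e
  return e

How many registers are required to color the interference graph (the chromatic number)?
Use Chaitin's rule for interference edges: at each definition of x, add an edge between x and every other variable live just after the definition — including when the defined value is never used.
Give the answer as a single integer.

Answer: 3

Analysis:
Block summaries:
  B0: {e,q,s} / ∅
  B1: {e,s} / ∅
  B2: {q,s} / {q,s}
  B3: {e,q} / {e,q}
  B4: {e,y} / {e}

Backward fixpoint:
  B0 li=∅ lo={e,q,s}
  B1 li={q} lo={e,q}
  B2 li={e,q,s} lo={e}
  B3 li={e,q} lo={e,q}
  B4 li={e} lo=∅

Interference:
  e↔{q,s,y}
  q↔{e,s}
  s↔{e,q}
  y↔{e}

Colouring:
  lower bound: {e,q,s} mutually conflict ⇒ χ ≥ 3
  3-colouring: R0={e}  R1={q,y}  R2={s}
  χ = 3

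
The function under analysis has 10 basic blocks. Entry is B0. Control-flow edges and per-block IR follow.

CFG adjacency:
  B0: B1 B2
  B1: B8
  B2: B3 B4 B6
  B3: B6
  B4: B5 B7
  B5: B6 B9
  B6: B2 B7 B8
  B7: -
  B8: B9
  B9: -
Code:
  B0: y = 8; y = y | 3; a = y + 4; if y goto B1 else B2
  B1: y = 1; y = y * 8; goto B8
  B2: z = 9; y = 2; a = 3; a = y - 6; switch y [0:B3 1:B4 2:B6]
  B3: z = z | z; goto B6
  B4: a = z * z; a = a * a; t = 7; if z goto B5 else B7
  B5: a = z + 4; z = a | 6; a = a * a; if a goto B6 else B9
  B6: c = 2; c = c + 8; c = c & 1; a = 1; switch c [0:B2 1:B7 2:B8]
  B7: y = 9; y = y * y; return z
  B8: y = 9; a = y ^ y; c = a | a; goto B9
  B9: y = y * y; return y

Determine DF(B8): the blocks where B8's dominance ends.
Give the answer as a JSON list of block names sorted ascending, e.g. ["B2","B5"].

Answer: ["B9"]

Derivation:
idom tree: B1←B0 B2←B0 B3←B2 B4←B2 B5←B4 B6←B2 B7←B2 B8←B0 B9←B0
Join-block Dom:
  B2: preds {B0,B6}: {B0} ∩ {B0,B2,B6} = {B0}; idom=B0
  B6: preds {B2,B3,B5}: {B0,B2} ∩ {B0,B2,B3} ∩ {B0,B2,B4,B5} = {B0,B2}; idom=B2
  B7: preds {B4,B6}: {B0,B2,B4} ∩ {B0,B2,B6} = {B0,B2}; idom=B2
  B8: preds {B1,B6}: {B0,B1} ∩ {B0,B2,B6} = {B0}; idom=B0
  B9: preds {B5,B8}: {B0,B2,B4,B5} ∩ {B0,B8} = {B0}; idom=B0

Frontier:
  B2←B0: walk · to B0
  B2←B6: walk B6→B2 to B0
  B6←B2: walk · to B2
  B6←B3: walk B3 to B2
  B6←B5: walk B5→B4 to B2
  B7←B4: walk B4 to B2
  B7←B6: walk B6 to B2
  B8←B1: walk B1 to B0
  B8←B6: walk B6→B2 to B0
  B9←B5: walk B5→B4→B2 to B0
  B9←B8: walk B8 to B0
  B0: DF=∅
  B1: DF={B8}
  B2: DF={B2,B8,B9}
  B3: DF={B6}
  B4: DF={B6,B7,B9}
  B5: DF={B6,B9}
  B6: DF={B2,B7,B8}
  B7: DF=∅
  B8: DF={B9}
  B9: DF=∅

DF(B8) = ["B9"]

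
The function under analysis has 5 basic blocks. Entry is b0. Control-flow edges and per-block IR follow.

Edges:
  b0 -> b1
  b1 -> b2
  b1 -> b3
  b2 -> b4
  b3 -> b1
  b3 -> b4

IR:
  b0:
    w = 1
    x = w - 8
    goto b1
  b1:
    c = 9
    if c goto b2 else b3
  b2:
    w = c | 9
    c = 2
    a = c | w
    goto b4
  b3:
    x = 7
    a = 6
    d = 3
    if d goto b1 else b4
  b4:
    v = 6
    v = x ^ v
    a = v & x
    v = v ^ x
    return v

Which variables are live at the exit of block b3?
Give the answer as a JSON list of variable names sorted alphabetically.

def/use:
  b0: def={w,x} ue=∅
  b1: def={c} ue=∅
  b2: def={a,c,w} ue={c}
  b3: def={a,d,x} ue=∅
  b4: def={a,v} ue={x}

Liveness:
  b0 li=∅ lo={x}
  b1 li={x} lo={c,x}
  b2 li={c,x} lo={x}
  b3 li=∅ lo={x}
  b4 li={x} lo=∅

live-out(b3) = ["x"]

Answer: ["x"]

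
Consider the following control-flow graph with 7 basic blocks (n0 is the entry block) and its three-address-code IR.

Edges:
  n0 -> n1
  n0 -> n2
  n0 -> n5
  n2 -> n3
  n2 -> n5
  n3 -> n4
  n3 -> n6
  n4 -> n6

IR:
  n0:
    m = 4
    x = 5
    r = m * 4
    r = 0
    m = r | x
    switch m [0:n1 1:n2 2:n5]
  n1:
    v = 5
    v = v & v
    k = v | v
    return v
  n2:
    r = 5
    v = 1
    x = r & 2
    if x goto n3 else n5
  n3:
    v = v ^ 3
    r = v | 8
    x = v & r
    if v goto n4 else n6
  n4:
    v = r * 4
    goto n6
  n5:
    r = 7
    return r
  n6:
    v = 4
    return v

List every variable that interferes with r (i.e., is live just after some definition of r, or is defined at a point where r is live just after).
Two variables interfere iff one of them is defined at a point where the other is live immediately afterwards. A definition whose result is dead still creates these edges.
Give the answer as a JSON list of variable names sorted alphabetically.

Block summaries:
  n0 def {m,r,x} use ∅
  n1 def {k,v} use ∅
  n2 def {r,v,x} use ∅
  n3 def {r,v,x} use {v}
  n4 def {v} use {r}
  n5 def {r} use ∅
  n6 def {v} use ∅

Backward fixpoint:
  live n0: ∅→∅
  live n1: ∅→∅
  live n2: ∅→{v}
  live n3: {v}→{r}
  live n4: {r}→∅
  live n5: ∅→∅
  live n6: ∅→∅

Interfere edges:
  k: {v}
  m: {x}
  r: {v,x}
  v: {k,r,x}
  x: {m,r,v}

N(r) = ["v", "x"]

Answer: ["v", "x"]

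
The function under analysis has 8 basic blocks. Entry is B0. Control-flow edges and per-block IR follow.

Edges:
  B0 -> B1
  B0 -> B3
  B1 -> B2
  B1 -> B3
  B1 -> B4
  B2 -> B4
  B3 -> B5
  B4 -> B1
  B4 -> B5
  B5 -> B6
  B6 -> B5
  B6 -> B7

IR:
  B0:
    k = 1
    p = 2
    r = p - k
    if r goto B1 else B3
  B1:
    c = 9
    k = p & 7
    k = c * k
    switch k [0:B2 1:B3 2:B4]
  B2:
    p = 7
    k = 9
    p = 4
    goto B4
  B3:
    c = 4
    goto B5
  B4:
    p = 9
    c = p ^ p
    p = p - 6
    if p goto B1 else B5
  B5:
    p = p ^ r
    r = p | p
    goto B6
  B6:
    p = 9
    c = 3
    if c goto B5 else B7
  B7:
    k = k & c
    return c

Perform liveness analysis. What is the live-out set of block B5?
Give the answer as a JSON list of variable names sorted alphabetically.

Answer: ["k", "r"]

Derivation:
Per-block:
  B0: def={k,p,r} ue=∅
  B1: def={c,k} ue={p}
  B2: def={k,p} ue=∅
  B3: def={c} ue=∅
  B4: def={c,p} ue=∅
  B5: def={p,r} ue={p,r}
  B6: def={c,p} ue=∅
  B7: def={k} ue={c,k}

Live sets:
  B0: in=∅ out={k,p,r}
  B1: in={p,r} out={k,p,r}
  B2: in={r} out={k,r}
  B3: in={k,p,r} out={k,p,r}
  B4: in={k,r} out={k,p,r}
  B5: in={k,p,r} out={k,r}
  B6: in={k,r} out={c,k,p,r}
  B7: in={c,k} out=∅

live-out(B5) = ["k", "r"]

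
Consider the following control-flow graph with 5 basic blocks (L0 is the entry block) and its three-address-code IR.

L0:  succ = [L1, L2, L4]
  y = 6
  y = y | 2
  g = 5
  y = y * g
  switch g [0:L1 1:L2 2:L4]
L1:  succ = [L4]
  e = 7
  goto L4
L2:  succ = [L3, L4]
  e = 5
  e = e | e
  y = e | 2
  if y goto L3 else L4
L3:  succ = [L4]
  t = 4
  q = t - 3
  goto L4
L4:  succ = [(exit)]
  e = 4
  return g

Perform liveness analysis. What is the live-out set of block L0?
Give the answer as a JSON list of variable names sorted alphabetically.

Answer: ["g"]

Derivation:
Per-block:
  L0: {g,y} / ∅
  L1: {e} / ∅
  L2: {e,y} / ∅
  L3: {q,t} / ∅
  L4: {e} / {g}

Backward fixpoint:
  L0 li=∅ lo={g}
  L1 li={g} lo={g}
  L2 li={g} lo={g}
  L3 li={g} lo={g}
  L4 li={g} lo=∅

live-out(L0) = ["g"]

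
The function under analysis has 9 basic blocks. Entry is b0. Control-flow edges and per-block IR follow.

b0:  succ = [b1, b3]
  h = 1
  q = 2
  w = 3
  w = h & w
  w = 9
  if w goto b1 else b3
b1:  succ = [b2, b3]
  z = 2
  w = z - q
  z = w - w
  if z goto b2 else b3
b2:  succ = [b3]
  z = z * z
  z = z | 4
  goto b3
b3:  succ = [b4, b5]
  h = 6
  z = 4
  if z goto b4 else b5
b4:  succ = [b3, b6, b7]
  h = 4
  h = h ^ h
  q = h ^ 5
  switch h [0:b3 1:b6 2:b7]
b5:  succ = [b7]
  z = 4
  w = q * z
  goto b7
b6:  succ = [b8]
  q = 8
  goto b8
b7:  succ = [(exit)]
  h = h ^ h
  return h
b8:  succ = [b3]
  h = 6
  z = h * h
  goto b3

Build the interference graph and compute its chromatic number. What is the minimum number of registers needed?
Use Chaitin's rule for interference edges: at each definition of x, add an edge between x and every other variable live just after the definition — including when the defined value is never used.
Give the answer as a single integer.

Per-block:
  b0 def {h,q,w} use ∅
  b1 def {w,z} use {q}
  b2 def {z} use {z}
  b3 def {h,z} use ∅
  b4 def {h,q} use ∅
  b5 def {w,z} use {q}
  b6 def {q} use ∅
  b7 def {h} use {h}
  b8 def {h,z} use ∅

Backward fixpoint:
  b0 li=∅ lo={q}
  b1 li={q} lo={q,z}
  b2 li={q,z} lo={q}
  b3 li={q} lo={h,q}
  b4 li=∅ lo={h,q}
  b5 li={h,q} lo={h}
  b6 li=∅ lo={q}
  b7 li={h} lo=∅
  b8 li={q} lo={q}

Interference:
  h — {q,w,z}
  q — {h,w,z}
  w — {h,q}
  z — {h,q}

Chromatic number:
  clique {h,q,w} ⇒ need ≥ 3
  3-colouring: R0={h}  R1={q}  R2={w,z}
  χ = 3

Answer: 3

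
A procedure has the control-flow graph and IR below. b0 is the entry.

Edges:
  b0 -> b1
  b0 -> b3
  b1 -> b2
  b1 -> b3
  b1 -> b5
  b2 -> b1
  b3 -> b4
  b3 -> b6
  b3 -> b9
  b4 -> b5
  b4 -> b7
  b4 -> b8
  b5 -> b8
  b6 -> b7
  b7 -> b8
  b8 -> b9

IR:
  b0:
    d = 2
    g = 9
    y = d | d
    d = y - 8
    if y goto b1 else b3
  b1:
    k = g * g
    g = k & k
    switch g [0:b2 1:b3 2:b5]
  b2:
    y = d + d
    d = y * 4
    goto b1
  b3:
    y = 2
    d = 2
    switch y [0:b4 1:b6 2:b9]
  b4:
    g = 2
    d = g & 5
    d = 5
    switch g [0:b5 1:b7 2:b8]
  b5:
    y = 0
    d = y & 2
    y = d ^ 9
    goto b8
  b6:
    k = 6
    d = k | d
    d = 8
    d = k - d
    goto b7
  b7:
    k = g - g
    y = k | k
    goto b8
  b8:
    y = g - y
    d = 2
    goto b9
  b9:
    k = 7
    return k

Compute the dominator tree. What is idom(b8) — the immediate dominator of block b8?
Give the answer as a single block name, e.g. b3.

Answer: b0

Analysis:
idom tree: b1←b0 b2←b1 b3←b0 b4←b3 b5←b0 b6←b3 b7←b3 b8←b0 b9←b0
Join-block Dom:
  b1: preds {b0,b2}: {b0} ∩ {b0,b1,b2} = {b0}; idom=b0
  b3: preds {b0,b1}: {b0} ∩ {b0,b1} = {b0}; idom=b0
  b5: preds {b1,b4}: {b0,b1} ∩ {b0,b3,b4} = {b0}; idom=b0
  b7: preds {b4,b6}: {b0,b3,b4} ∩ {b0,b3,b6} = {b0,b3}; idom=b3
  b8: preds {b4,b5,b7}: {b0,b3,b4} ∩ {b0,b5} ∩ {b0,b3,b7} = {b0}; idom=b0
  b9: preds {b3,b8}: {b0,b3} ∩ {b0,b8} = {b0}; idom=b0

idom(b8) = b0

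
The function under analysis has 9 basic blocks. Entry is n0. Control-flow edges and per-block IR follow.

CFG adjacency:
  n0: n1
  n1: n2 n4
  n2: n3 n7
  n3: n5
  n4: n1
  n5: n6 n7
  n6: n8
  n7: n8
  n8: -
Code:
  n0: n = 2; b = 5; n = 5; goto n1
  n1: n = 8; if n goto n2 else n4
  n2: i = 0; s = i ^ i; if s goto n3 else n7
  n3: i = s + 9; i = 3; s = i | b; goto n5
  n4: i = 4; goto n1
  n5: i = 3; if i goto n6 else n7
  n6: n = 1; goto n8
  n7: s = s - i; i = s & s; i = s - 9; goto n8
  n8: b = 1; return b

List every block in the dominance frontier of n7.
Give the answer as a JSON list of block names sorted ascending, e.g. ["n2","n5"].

idom tree: n1←n0 n2←n1 n3←n2 n4←n1 n5←n3 n6←n5 n7←n2 n8←n2
Dom∩ at merges:
  n1: preds {n0,n4}: {n0} ∩ {n0,n1,n4} = {n0}; idom=n0
  n7: preds {n2,n5}: {n0,n1,n2} ∩ {n0,n1,n2,n3,n5} = {n0,n1,n2}; idom=n2
  n8: preds {n6,n7}: {n0,n1,n2,n3,n5,n6} ∩ {n0,n1,n2,n7} = {n0,n1,n2}; idom=n2

DF derivation:
  n1←n0: walk · to n0
  n1←n4: walk n4→n1 to n0
  n7←n2: walk · to n2
  n7←n5: walk n5→n3 to n2
  n8←n6: walk n6→n5→n3 to n2
  n8←n7: walk n7 to n2
  n0: DF=∅
  n1: DF={n1}
  n2: DF=∅
  n3: DF={n7,n8}
  n4: DF={n1}
  n5: DF={n7,n8}
  n6: DF={n8}
  n7: DF={n8}
  n8: DF=∅

DF(n7) = ["n8"]

Answer: ["n8"]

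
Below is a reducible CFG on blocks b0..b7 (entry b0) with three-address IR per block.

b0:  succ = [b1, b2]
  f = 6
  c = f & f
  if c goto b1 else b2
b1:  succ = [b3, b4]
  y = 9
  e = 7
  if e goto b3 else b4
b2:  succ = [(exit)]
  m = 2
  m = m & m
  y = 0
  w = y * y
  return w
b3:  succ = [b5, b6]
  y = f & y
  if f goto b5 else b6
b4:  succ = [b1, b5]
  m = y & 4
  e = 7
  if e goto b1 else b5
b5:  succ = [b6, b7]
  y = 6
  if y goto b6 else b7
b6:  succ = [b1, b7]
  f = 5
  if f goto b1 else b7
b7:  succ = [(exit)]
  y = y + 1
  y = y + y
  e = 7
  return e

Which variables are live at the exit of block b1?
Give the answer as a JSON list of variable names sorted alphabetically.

Answer: ["f", "y"]

Derivation:
Block summaries:
  b0 def {c,f} use ∅
  b1 def {e,y} use ∅
  b2 def {m,w,y} use ∅
  b3 def {y} use {f,y}
  b4 def {e,m} use {y}
  b5 def {y} use ∅
  b6 def {f} use ∅
  b7 def {e,y} use {y}

Live sets:
  b0: in=∅ out={f}
  b1: in={f} out={f,y}
  b2: in=∅ out=∅
  b3: in={f,y} out={y}
  b4: in={f,y} out={f}
  b5: in=∅ out={y}
  b6: in={y} out={f,y}
  b7: in={y} out=∅

live-out(b1) = ["f", "y"]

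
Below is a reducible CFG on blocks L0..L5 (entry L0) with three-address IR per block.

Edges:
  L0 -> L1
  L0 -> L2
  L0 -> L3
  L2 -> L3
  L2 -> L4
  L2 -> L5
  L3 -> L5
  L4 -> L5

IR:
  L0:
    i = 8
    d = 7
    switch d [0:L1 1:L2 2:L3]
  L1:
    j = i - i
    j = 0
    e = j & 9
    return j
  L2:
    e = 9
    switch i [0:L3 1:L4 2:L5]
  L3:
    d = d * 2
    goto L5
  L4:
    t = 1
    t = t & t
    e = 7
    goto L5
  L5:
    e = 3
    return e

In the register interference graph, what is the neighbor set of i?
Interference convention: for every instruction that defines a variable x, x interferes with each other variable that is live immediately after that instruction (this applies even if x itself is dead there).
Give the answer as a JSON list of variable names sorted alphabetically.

Answer: ["d", "e"]

Analysis:
Block summaries:
  L0: {d,i} / ∅
  L1: {e,j} / {i}
  L2: {e} / {i}
  L3: {d} / {d}
  L4: {e,t} / ∅
  L5: {e} / ∅

Live sets:
  L0 li=∅ lo={d,i}
  L1 li={i} lo=∅
  L2 li={d,i} lo={d}
  L3 li={d} lo=∅
  L4 li=∅ lo=∅
  L5 li=∅ lo=∅

Conflict graph:
  d: {e,i}
  e: {d,i,j}
  i: {d,e}
  j: {e}
  t: ∅

N(i) = ["d", "e"]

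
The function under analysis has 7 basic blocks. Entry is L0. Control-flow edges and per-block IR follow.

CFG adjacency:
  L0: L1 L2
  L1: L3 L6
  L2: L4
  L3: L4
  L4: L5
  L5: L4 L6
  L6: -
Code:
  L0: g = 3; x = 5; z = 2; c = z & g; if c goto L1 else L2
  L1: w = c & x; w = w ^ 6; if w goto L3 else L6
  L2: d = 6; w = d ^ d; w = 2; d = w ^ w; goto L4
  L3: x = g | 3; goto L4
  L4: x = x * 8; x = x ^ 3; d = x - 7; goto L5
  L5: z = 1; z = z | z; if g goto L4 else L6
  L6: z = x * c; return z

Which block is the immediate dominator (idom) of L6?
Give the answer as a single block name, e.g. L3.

idom tree: L1←L0 L2←L0 L3←L1 L4←L0 L5←L4 L6←L0
Dom∩ at merges:
  L4: preds {L2,L3,L5}: {L0,L2} ∩ {L0,L1,L3} ∩ {L0,L4,L5} = {L0}; idom=L0
  L6: preds {L1,L5}: {L0,L1} ∩ {L0,L4,L5} = {L0}; idom=L0

idom(L6) = L0

Answer: L0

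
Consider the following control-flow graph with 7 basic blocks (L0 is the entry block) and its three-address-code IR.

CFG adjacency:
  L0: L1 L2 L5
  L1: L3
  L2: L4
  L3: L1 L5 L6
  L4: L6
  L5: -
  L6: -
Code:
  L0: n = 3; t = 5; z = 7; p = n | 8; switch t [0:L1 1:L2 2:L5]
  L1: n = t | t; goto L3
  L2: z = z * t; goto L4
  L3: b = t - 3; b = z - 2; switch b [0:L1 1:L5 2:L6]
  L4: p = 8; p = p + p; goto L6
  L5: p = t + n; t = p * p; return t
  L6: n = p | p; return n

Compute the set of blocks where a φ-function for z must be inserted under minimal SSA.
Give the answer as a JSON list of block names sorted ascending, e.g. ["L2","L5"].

idom tree: L1←L0 L2←L0 L3←L1 L4←L2 L5←L0 L6←L0
Join-block Dom:
  L1: preds {L0,L3}: {L0} ∩ {L0,L1,L3} = {L0}; idom=L0
  L5: preds {L0,L3}: {L0} ∩ {L0,L1,L3} = {L0}; idom=L0
  L6: preds {L3,L4}: {L0,L1,L3} ∩ {L0,L2,L4} = {L0}; idom=L0

DF walk-up:
  join L1 pred L0: · stop@L0
  join L1 pred L3: L3→L1 stop@L0
  join L5 pred L0: · stop@L0
  join L5 pred L3: L3→L1 stop@L0
  join L6 pred L3: L3→L1 stop@L0
  join L6 pred L4: L4→L2 stop@L0
  DF(L0)=∅
  DF(L1)={L1,L5,L6}
  DF(L2)={L6}
  DF(L3)={L1,L5,L6}
  DF(L4)={L6}
  DF(L5)=∅
  DF(L6)=∅

φ for z: defs {L0,L2}
  DF⁺ = {L6}

Answer: ["L6"]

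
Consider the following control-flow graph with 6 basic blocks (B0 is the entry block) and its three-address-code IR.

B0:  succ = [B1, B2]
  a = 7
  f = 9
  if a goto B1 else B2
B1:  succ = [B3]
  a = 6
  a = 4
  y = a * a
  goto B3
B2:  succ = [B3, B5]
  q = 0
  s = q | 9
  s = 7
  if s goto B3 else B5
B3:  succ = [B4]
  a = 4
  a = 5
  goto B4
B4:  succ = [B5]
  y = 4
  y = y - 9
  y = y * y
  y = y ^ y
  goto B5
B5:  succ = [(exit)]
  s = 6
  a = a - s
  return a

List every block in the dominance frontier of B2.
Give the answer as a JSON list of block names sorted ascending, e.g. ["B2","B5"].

idom tree: B1←B0 B2←B0 B3←B0 B4←B3 B5←B0
Join-block Dom:
  B3: preds {B1,B2}: {B0,B1} ∩ {B0,B2} = {B0}; idom=B0
  B5: preds {B2,B4}: {B0,B2} ∩ {B0,B3,B4} = {B0}; idom=B0

DF derivation:
  B3←B1: walk B1 to B0
  B3←B2: walk B2 to B0
  B5←B2: walk B2 to B0
  B5←B4: walk B4→B3 to B0
  B0 → ∅
  B1 → {B3}
  B2 → {B3,B5}
  B3 → {B5}
  B4 → {B5}
  B5 → ∅

DF(B2) = ["B3", "B5"]

Answer: ["B3", "B5"]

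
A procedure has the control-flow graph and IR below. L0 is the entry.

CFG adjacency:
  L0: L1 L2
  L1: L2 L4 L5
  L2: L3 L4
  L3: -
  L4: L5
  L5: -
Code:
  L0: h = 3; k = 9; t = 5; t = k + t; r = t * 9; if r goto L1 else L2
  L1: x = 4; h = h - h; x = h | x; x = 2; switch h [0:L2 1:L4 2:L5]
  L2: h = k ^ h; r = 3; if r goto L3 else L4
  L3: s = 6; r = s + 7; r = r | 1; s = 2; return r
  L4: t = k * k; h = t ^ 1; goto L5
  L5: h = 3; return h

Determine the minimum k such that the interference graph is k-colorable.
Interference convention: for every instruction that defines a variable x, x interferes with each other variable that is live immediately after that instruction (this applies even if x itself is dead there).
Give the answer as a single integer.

def/use:
  L0: {h,k,r,t} / ∅
  L1: {h,x} / {h}
  L2: {h,r} / {h,k}
  L3: {r,s} / ∅
  L4: {h,t} / {k}
  L5: {h} / ∅

Backward fixpoint:
  live L0: ∅→{h,k}
  live L1: {h,k}→{h,k}
  live L2: {h,k}→{k}
  live L3: ∅→∅
  live L4: {k}→∅
  live L5: ∅→∅

Interfere edges:
  h — {k,r,t,x}
  k — {h,r,t,x}
  r — {h,k,s}
  s — {r}
  t — {h,k}
  x — {h,k}

Chromatic number:
  lower bound: {h,k,r} mutually conflict ⇒ χ ≥ 3
  assign h→r0 k→r1 r→r2 s→r0 t→r2 x→r2 — no edge inside a register ⇒ χ ≤ 3
  χ = 3

Answer: 3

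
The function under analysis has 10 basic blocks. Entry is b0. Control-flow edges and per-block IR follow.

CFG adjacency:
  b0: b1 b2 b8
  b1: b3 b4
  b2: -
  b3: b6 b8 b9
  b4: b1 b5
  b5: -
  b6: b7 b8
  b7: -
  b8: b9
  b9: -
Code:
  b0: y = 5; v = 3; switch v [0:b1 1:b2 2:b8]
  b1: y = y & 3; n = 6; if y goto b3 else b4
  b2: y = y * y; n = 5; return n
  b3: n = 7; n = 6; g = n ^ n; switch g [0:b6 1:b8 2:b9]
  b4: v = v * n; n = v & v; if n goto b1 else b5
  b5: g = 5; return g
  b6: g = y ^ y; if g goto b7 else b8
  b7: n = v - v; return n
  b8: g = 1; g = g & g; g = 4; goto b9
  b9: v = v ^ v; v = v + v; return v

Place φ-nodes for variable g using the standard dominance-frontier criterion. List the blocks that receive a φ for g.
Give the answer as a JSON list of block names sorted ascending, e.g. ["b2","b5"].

Answer: ["b8", "b9"]

Working:
idom tree: b1←b0 b2←b0 b3←b1 b4←b1 b5←b4 b6←b3 b7←b6 b8←b0 b9←b0
Dom at joins:
  b1: preds {b0,b4}: {b0} ∩ {b0,b1,b4} = {b0}; idom=b0
  b8: preds {b0,b3,b6}: {b0} ∩ {b0,b1,b3} ∩ {b0,b1,b3,b6} = {b0}; idom=b0
  b9: preds {b3,b8}: {b0,b1,b3} ∩ {b0,b8} = {b0}; idom=b0

Frontier:
  b1←b0: walk · to b0
  b1←b4: walk b4→b1 to b0
  b8←b0: walk · to b0
  b8←b3: walk b3→b1 to b0
  b8←b6: walk b6→b3→b1 to b0
  b9←b3: walk b3→b1 to b0
  b9←b8: walk b8 to b0
  DF(b0)=∅
  DF(b1)={b1,b8,b9}
  DF(b2)=∅
  DF(b3)={b8,b9}
  DF(b4)={b1}
  DF(b5)=∅
  DF(b6)={b8}
  DF(b7)=∅
  DF(b8)={b9}
  DF(b9)=∅

φ for g: defs {b3,b5,b6,b8}
  DF⁺ = {b8,b9}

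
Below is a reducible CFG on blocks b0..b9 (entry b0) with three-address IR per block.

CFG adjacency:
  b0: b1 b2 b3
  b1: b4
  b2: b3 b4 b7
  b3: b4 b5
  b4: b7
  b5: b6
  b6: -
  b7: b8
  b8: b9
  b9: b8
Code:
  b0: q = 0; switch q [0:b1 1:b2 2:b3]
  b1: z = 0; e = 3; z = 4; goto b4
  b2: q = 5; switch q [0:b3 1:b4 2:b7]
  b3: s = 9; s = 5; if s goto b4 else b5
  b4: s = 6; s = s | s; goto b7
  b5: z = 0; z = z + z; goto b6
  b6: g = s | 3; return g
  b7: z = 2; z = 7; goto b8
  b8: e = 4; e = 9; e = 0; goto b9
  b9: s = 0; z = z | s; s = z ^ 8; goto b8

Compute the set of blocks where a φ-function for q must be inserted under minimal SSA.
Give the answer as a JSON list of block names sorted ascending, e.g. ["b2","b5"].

idom tree: b1←b0 b2←b0 b3←b0 b4←b0 b5←b3 b6←b5 b7←b0 b8←b7 b9←b8
Join-block Dom:
  b3: preds {b0,b2}: {b0} ∩ {b0,b2} = {b0}; idom=b0
  b4: preds {b1,b2,b3}: {b0,b1} ∩ {b0,b2} ∩ {b0,b3} = {b0}; idom=b0
  b7: preds {b2,b4}: {b0,b2} ∩ {b0,b4} = {b0}; idom=b0
  b8: preds {b7,b9}: {b0,b7} ∩ {b0,b7,b8,b9} = {b0,b7}; idom=b7

DF walk-up:
  join b3 pred b0: · stop@b0
  join b3 pred b2: b2 stop@b0
  join b4 pred b1: b1 stop@b0
  join b4 pred b2: b2 stop@b0
  join b4 pred b3: b3 stop@b0
  join b7 pred b2: b2 stop@b0
  join b7 pred b4: b4 stop@b0
  join b8 pred b7: · stop@b7
  join b8 pred b9: b9→b8 stop@b7
  DF(b0)=∅
  DF(b1)={b4}
  DF(b2)={b3,b4,b7}
  DF(b3)={b4}
  DF(b4)={b7}
  DF(b5)=∅
  DF(b6)=∅
  DF(b7)=∅
  DF(b8)={b8}
  DF(b9)={b8}

φ for q: defs {b0,b2}
  DF⁺ = {b3,b4,b7}

Answer: ["b3", "b4", "b7"]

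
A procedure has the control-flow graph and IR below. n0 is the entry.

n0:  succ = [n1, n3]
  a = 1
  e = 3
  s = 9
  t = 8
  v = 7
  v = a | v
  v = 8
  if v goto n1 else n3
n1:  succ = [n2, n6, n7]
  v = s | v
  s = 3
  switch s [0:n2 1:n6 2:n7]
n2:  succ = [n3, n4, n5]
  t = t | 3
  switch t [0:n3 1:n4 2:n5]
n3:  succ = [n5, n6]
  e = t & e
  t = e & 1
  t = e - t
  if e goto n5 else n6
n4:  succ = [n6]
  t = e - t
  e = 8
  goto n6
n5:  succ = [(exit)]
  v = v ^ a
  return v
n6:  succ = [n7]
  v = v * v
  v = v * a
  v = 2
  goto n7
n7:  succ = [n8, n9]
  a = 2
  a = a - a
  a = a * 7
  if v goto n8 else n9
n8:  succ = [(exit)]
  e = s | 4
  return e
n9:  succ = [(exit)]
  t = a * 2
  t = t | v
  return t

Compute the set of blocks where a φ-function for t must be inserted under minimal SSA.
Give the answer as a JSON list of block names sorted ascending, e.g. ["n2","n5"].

Answer: ["n3", "n5", "n6", "n7"]

Working:
idom tree: n1←n0 n2←n1 n3←n0 n4←n2 n5←n0 n6←n0 n7←n0 n8←n7 n9←n7
Dom∩ at merges:
  n3: preds {n0,n2}: {n0} ∩ {n0,n1,n2} = {n0}; idom=n0
  n5: preds {n2,n3}: {n0,n1,n2} ∩ {n0,n3} = {n0}; idom=n0
  n6: preds {n1,n3,n4}: {n0,n1} ∩ {n0,n3} ∩ {n0,n1,n2,n4} = {n0}; idom=n0
  n7: preds {n1,n6}: {n0,n1} ∩ {n0,n6} = {n0}; idom=n0

DF walk-up:
  join n3 pred n0: · stop@n0
  join n3 pred n2: n2→n1 stop@n0
  join n5 pred n2: n2→n1 stop@n0
  join n5 pred n3: n3 stop@n0
  join n6 pred n1: n1 stop@n0
  join n6 pred n3: n3 stop@n0
  join n6 pred n4: n4→n2→n1 stop@n0
  join n7 pred n1: n1 stop@n0
  join n7 pred n6: n6 stop@n0
  DF(n0)=∅
  DF(n1)={n3,n5,n6,n7}
  DF(n2)={n3,n5,n6}
  DF(n3)={n5,n6}
  DF(n4)={n6}
  DF(n5)=∅
  DF(n6)={n7}
  DF(n7)=∅
  DF(n8)=∅
  DF(n9)=∅

φ for t: defs {n0,n2,n3,n4,n9}
  DF⁺ = {n3,n5,n6,n7}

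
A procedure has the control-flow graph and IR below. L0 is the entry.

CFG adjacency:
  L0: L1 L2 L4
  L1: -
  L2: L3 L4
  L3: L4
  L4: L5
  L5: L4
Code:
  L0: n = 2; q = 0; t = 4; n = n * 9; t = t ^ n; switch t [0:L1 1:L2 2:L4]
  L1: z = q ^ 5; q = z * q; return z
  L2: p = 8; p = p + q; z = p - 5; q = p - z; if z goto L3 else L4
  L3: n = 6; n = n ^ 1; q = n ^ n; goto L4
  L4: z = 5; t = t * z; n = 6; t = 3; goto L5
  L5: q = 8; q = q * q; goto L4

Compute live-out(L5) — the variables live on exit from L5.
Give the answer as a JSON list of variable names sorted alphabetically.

Per-block:
  L0: {n,q,t} / ∅
  L1: {q,z} / {q}
  L2: {p,q,z} / {q}
  L3: {n,q} / ∅
  L4: {n,t,z} / {t}
  L5: {q} / ∅

Backward fixpoint:
  L0: in=∅ out={q,t}
  L1: in={q} out=∅
  L2: in={q,t} out={t}
  L3: in={t} out={t}
  L4: in={t} out={t}
  L5: in={t} out={t}

live-out(L5) = ["t"]

Answer: ["t"]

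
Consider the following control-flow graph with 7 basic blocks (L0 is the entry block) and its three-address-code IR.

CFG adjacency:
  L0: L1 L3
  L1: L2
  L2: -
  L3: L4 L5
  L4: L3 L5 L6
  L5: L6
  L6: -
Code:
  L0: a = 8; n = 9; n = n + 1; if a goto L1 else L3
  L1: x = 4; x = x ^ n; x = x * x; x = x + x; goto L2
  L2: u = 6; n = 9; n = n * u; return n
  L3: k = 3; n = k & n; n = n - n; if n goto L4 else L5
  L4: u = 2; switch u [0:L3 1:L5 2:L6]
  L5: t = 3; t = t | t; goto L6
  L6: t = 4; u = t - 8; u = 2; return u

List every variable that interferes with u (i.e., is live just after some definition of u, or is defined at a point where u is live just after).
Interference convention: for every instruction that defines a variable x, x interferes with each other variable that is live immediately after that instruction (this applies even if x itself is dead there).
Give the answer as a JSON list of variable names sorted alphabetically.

def/use:
  L0 def {a,n} use ∅
  L1 def {x} use {n}
  L2 def {n,u} use ∅
  L3 def {k,n} use {n}
  L4 def {u} use ∅
  L5 def {t} use ∅
  L6 def {t,u} use ∅

Liveness:
  live L0: ∅→{n}
  live L1: {n}→∅
  live L2: ∅→∅
  live L3: {n}→{n}
  live L4: {n}→{n}
  live L5: ∅→∅
  live L6: ∅→∅

Interference:
  a — {n}
  k — {n}
  n — {a,k,u,x}
  t — ∅
  u — {n}
  x — {n}

N(u) = ["n"]

Answer: ["n"]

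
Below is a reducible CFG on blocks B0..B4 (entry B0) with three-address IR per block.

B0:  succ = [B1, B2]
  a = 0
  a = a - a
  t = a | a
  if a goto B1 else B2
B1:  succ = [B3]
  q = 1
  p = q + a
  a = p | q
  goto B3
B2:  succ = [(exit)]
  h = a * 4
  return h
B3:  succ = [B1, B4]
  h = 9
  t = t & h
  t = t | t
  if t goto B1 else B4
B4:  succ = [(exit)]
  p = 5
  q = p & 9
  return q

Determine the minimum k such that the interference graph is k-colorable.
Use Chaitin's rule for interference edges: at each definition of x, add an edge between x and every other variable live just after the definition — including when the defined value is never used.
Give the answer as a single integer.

Block summaries:
  B0 def {a,t} use ∅
  B1 def {a,p,q} use {a}
  B2 def {h} use {a}
  B3 def {h,t} use {t}
  B4 def {p,q} use ∅

Liveness:
  live B0: ∅→{a,t}
  live B1: {a,t}→{a,t}
  live B2: {a}→∅
  live B3: {a,t}→{a,t}
  live B4: ∅→∅

Interference:
  a↔{h,q,t}
  h↔{a,t}
  p↔{q,t}
  q↔{a,p,t}
  t↔{a,h,p,q}

Chromatic number:
  clique {a,h,t} ⇒ need ≥ 3
  3-colouring: c0={t}  c1={a,p}  c2={h,q}
  χ = 3

Answer: 3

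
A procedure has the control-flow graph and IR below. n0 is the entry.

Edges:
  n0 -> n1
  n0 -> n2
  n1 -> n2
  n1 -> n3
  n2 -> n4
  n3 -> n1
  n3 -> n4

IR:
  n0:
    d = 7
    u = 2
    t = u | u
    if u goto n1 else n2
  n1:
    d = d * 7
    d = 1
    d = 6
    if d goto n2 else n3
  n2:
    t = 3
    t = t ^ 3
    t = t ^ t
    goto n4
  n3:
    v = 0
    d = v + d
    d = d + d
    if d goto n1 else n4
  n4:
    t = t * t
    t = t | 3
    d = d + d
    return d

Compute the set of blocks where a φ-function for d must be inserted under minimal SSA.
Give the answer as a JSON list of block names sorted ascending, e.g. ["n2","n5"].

Answer: ["n1", "n2", "n4"]

Derivation:
idom tree: n1←n0 n2←n0 n3←n1 n4←n0
Dom∩ at merges:
  n1: preds {n0,n3}: {n0} ∩ {n0,n1,n3} = {n0}; idom=n0
  n2: preds {n0,n1}: {n0} ∩ {n0,n1} = {n0}; idom=n0
  n4: preds {n2,n3}: {n0,n2} ∩ {n0,n1,n3} = {n0}; idom=n0

DF walk-up:
  join n1 pred n0: · stop@n0
  join n1 pred n3: n3→n1 stop@n0
  join n2 pred n0: · stop@n0
  join n2 pred n1: n1 stop@n0
  join n4 pred n2: n2 stop@n0
  join n4 pred n3: n3→n1 stop@n0
  n0 → ∅
  n1 → {n1,n2,n4}
  n2 → {n4}
  n3 → {n1,n4}
  n4 → ∅

φ for d: defs {n0,n1,n3,n4}
  DF⁺ = {n1,n2,n4}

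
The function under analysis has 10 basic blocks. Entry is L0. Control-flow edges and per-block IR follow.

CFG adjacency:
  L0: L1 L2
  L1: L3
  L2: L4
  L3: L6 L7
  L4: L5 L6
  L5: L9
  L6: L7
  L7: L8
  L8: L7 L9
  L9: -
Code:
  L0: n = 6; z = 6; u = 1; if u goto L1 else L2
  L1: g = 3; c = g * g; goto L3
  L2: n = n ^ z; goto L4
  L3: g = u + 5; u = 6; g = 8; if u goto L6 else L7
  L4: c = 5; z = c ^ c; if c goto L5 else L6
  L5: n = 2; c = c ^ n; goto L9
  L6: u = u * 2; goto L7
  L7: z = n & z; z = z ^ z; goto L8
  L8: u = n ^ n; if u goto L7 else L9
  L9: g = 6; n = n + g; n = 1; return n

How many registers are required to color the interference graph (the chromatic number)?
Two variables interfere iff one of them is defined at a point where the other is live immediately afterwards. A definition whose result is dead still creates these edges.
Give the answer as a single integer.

def/use:
  L0: {n,u,z} / ∅
  L1: {c,g} / ∅
  L2: {n} / {n,z}
  L3: {g,u} / {u}
  L4: {c,z} / ∅
  L5: {c,n} / {c}
  L6: {u} / {u}
  L7: {z} / {n,z}
  L8: {u} / {n}
  L9: {g,n} / {n}

Backward fixpoint:
  live L0: ∅→{n,u,z}
  live L1: {n,u,z}→{n,u,z}
  live L2: {n,u,z}→{n,u}
  live L3: {n,u,z}→{n,u,z}
  live L4: {n,u}→{c,n,u,z}
  live L5: {c}→{n}
  live L6: {n,u,z}→{n,z}
  live L7: {n,z}→{n,z}
  live L8: {n,z}→{n,z}
  live L9: {n}→∅

Interference:
  c: {n,u,z}
  g: {n,u,z}
  n: {c,g,u,z}
  u: {c,g,n,z}
  z: {c,g,n,u}

Chromatic number:
  lower bound: {c,n,u,z} mutually conflict ⇒ χ ≥ 4
  4-colouring: c0={n}  c1={u}  c2={z}  c3={c,g}
  χ = 4

Answer: 4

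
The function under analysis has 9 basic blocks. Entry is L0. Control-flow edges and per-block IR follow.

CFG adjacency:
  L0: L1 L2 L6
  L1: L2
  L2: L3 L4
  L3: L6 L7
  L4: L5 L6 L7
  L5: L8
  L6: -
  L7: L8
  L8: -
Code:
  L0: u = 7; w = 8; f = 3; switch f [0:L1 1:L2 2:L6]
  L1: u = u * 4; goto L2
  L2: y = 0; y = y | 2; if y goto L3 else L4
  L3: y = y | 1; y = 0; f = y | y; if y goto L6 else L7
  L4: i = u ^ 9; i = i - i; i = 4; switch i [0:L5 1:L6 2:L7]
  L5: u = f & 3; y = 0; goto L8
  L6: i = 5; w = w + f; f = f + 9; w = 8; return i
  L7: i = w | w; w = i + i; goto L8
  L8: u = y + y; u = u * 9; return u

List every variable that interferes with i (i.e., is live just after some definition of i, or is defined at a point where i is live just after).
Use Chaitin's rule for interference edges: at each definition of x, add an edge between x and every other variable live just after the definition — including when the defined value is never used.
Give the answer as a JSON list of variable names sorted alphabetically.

Answer: ["f", "w", "y"]

Analysis:
def/use:
  L0: def={f,u,w} ue=∅
  L1: def={u} ue={u}
  L2: def={y} ue=∅
  L3: def={f,y} ue={y}
  L4: def={i} ue={u}
  L5: def={u,y} ue={f}
  L6: def={f,i,w} ue={f,w}
  L7: def={i,w} ue={w}
  L8: def={u} ue={y}

Live sets:
  live L0: ∅→{f,u,w}
  live L1: {f,u,w}→{f,u,w}
  live L2: {f,u,w}→{f,u,w,y}
  live L3: {w,y}→{f,w,y}
  live L4: {f,u,w,y}→{f,w,y}
  live L5: {f}→{y}
  live L6: {f,w}→∅
  live L7: {w,y}→{y}
  live L8: {y}→∅

Conflict graph:
  f↔{i,u,w,y}
  i↔{f,w,y}
  u↔{f,w,y}
  w↔{f,i,u,y}
  y↔{f,i,u,w}

N(i) = ["f", "w", "y"]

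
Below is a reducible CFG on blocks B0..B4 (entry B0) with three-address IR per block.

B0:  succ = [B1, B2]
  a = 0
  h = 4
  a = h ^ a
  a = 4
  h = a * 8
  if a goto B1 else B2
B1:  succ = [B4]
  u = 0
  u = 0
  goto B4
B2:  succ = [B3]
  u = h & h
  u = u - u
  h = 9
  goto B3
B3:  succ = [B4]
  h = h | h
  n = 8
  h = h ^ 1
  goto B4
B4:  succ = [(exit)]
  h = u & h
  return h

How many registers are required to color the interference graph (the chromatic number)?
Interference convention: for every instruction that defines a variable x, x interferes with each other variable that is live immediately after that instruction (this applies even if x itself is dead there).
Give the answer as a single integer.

Answer: 3

Analysis:
def/use:
  B0: def={a,h} ue=∅
  B1: def={u} ue=∅
  B2: def={h,u} ue={h}
  B3: def={h,n} ue={h}
  B4: def={h} ue={h,u}

Live sets:
  B0 li=∅ lo={h}
  B1 li={h} lo={h,u}
  B2 li={h} lo={h,u}
  B3 li={h,u} lo={h,u}
  B4 li={h,u} lo=∅

Interference:
  a: {h}
  h: {a,n,u}
  n: {h,u}
  u: {h,n}

Colouring:
  {h,n,u} pairwise interfere (3-clique) ⇒ χ ≥ 3
  3-colouring: c0={h}  c1={a,n}  c2={u}
  χ = 3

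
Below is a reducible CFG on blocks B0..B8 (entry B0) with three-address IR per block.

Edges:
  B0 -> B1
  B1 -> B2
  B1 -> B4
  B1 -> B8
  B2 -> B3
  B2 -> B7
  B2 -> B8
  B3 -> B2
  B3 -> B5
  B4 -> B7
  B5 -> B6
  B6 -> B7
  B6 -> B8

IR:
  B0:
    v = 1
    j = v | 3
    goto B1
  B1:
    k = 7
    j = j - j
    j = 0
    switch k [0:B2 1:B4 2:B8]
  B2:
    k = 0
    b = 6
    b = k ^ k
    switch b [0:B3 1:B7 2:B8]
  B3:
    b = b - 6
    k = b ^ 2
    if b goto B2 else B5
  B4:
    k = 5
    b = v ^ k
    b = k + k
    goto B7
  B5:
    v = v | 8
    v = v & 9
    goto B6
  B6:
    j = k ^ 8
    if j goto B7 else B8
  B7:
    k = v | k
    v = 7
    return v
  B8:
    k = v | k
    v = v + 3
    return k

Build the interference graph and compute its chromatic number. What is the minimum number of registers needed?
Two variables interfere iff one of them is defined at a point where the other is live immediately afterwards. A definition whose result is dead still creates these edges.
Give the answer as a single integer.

Answer: 3

Working:
Block summaries:
  B0 def {j,v} use ∅
  B1 def {j,k} use {j}
  B2 def {b,k} use ∅
  B3 def {b,k} use {b}
  B4 def {b,k} use {v}
  B5 def {v} use {v}
  B6 def {j} use {k}
  B7 def {k,v} use {k,v}
  B8 def {k,v} use {k,v}

Live sets:
  B0: in=∅ out={j,v}
  B1: in={j,v} out={k,v}
  B2: in={v} out={b,k,v}
  B3: in={b,v} out={k,v}
  B4: in={v} out={k,v}
  B5: in={k,v} out={k,v}
  B6: in={k,v} out={k,v}
  B7: in={k,v} out=∅
  B8: in={k,v} out=∅

Interference:
  b: {k,v}
  j: {k,v}
  k: {b,j,v}
  v: {b,j,k}

Registers:
  lower bound: {b,k,v} mutually conflict ⇒ χ ≥ 3
  3-colouring: R0={k}  R1={v}  R2={b,j}
  χ = 3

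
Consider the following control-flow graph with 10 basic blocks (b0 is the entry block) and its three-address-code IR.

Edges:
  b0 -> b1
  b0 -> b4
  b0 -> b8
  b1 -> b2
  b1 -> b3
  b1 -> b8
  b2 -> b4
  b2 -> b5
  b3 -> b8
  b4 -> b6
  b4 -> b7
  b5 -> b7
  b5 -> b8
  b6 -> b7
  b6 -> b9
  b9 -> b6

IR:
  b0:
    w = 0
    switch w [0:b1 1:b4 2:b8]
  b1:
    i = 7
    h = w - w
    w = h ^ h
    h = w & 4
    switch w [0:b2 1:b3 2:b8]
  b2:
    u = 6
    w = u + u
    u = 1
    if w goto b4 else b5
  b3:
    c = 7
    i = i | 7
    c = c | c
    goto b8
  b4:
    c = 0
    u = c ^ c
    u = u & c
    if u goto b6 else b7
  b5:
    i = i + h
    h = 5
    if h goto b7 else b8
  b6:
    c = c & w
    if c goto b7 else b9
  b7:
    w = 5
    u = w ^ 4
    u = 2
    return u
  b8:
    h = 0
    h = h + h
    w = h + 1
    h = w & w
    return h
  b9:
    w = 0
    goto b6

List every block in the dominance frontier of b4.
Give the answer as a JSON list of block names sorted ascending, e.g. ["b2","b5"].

Answer: ["b7"]

Working:
idom tree: b1←b0 b2←b1 b3←b1 b4←b0 b5←b2 b6←b4 b7←b0 b8←b0 b9←b6
Dom at joins:
  b4: preds {b0,b2}: {b0} ∩ {b0,b1,b2} = {b0}; idom=b0
  b6: preds {b4,b9}: {b0,b4} ∩ {b0,b4,b6,b9} = {b0,b4}; idom=b4
  b7: preds {b4,b5,b6}: {b0,b4} ∩ {b0,b1,b2,b5} ∩ {b0,b4,b6} = {b0}; idom=b0
  b8: preds {b0,b1,b3,b5}: {b0} ∩ {b0,b1} ∩ {b0,b1,b3} ∩ {b0,b1,b2,b5} = {b0}; idom=b0

DF derivation:
  join b4 pred b0: · stop@b0
  join b4 pred b2: b2→b1 stop@b0
  join b6 pred b4: · stop@b4
  join b6 pred b9: b9→b6 stop@b4
  join b7 pred b4: b4 stop@b0
  join b7 pred b5: b5→b2→b1 stop@b0
  join b7 pred b6: b6→b4 stop@b0
  join b8 pred b0: · stop@b0
  join b8 pred b1: b1 stop@b0
  join b8 pred b3: b3→b1 stop@b0
  join b8 pred b5: b5→b2→b1 stop@b0
  b0 → ∅
  b1 → {b4,b7,b8}
  b2 → {b4,b7,b8}
  b3 → {b8}
  b4 → {b7}
  b5 → {b7,b8}
  b6 → {b6,b7}
  b7 → ∅
  b8 → ∅
  b9 → {b6}

DF(b4) = ["b7"]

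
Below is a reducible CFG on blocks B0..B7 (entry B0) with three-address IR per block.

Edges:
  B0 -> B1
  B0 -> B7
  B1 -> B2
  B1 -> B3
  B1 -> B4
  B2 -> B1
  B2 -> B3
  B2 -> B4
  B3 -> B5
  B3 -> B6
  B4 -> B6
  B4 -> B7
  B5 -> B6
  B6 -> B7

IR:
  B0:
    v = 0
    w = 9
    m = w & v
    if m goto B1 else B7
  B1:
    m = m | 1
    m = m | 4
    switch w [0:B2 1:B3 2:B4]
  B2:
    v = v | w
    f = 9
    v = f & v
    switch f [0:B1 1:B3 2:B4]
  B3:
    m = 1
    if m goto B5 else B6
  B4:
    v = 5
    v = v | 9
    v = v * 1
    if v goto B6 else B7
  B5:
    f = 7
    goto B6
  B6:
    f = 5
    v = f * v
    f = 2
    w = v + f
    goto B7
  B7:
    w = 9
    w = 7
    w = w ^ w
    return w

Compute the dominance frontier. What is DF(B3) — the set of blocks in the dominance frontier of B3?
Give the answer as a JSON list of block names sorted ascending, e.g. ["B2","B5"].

Answer: ["B6"]

Working:
idom tree: B1←B0 B2←B1 B3←B1 B4←B1 B5←B3 B6←B1 B7←B0
Join-block Dom:
  B1: preds {B0,B2}: {B0} ∩ {B0,B1,B2} = {B0}; idom=B0
  B3: preds {B1,B2}: {B0,B1} ∩ {B0,B1,B2} = {B0,B1}; idom=B1
  B4: preds {B1,B2}: {B0,B1} ∩ {B0,B1,B2} = {B0,B1}; idom=B1
  B6: preds {B3,B4,B5}: {B0,B1,B3} ∩ {B0,B1,B4} ∩ {B0,B1,B3,B5} = {B0,B1}; idom=B1
  B7: preds {B0,B4,B6}: {B0} ∩ {B0,B1,B4} ∩ {B0,B1,B6} = {B0}; idom=B0

Frontier:
  join B1 pred B0: · stop@B0
  join B1 pred B2: B2→B1 stop@B0
  join B3 pred B1: · stop@B1
  join B3 pred B2: B2 stop@B1
  join B4 pred B1: · stop@B1
  join B4 pred B2: B2 stop@B1
  join B6 pred B3: B3 stop@B1
  join B6 pred B4: B4 stop@B1
  join B6 pred B5: B5→B3 stop@B1
  join B7 pred B0: · stop@B0
  join B7 pred B4: B4→B1 stop@B0
  join B7 pred B6: B6→B1 stop@B0
  B0: DF=∅
  B1: DF={B1,B7}
  B2: DF={B1,B3,B4}
  B3: DF={B6}
  B4: DF={B6,B7}
  B5: DF={B6}
  B6: DF={B7}
  B7: DF=∅

DF(B3) = ["B6"]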